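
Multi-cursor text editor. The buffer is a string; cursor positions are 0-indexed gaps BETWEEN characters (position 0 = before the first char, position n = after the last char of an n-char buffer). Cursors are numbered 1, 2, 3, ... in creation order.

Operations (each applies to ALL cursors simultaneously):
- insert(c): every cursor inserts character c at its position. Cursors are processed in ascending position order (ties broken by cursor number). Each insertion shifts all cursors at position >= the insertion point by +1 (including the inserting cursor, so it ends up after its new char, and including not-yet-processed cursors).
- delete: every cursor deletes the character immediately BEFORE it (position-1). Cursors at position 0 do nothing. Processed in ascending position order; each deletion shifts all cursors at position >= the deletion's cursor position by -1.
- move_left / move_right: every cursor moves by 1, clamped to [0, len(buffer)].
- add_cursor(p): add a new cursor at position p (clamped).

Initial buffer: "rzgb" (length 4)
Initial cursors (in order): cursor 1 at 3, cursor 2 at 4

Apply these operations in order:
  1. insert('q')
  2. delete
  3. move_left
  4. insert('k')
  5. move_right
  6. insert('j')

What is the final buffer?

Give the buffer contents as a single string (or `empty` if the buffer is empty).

After op 1 (insert('q')): buffer="rzgqbq" (len 6), cursors c1@4 c2@6, authorship ...1.2
After op 2 (delete): buffer="rzgb" (len 4), cursors c1@3 c2@4, authorship ....
After op 3 (move_left): buffer="rzgb" (len 4), cursors c1@2 c2@3, authorship ....
After op 4 (insert('k')): buffer="rzkgkb" (len 6), cursors c1@3 c2@5, authorship ..1.2.
After op 5 (move_right): buffer="rzkgkb" (len 6), cursors c1@4 c2@6, authorship ..1.2.
After op 6 (insert('j')): buffer="rzkgjkbj" (len 8), cursors c1@5 c2@8, authorship ..1.12.2

Answer: rzkgjkbj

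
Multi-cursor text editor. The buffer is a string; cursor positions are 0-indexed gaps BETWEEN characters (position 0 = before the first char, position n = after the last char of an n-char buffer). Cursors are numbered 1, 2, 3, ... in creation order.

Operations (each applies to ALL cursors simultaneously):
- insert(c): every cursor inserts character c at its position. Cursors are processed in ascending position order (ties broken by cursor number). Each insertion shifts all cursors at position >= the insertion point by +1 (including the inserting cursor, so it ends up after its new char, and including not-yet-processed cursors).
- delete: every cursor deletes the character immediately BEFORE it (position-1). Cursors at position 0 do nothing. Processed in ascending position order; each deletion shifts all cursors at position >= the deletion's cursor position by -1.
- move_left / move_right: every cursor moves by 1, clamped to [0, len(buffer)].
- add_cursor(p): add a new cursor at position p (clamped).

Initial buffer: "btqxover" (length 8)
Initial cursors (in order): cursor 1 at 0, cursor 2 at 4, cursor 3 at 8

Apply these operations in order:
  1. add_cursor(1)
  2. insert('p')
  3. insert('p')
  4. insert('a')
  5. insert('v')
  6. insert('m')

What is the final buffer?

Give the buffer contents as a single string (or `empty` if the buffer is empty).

Answer: ppavmbppavmtqxppavmoverppavm

Derivation:
After op 1 (add_cursor(1)): buffer="btqxover" (len 8), cursors c1@0 c4@1 c2@4 c3@8, authorship ........
After op 2 (insert('p')): buffer="pbptqxpoverp" (len 12), cursors c1@1 c4@3 c2@7 c3@12, authorship 1.4...2....3
After op 3 (insert('p')): buffer="ppbpptqxppoverpp" (len 16), cursors c1@2 c4@5 c2@10 c3@16, authorship 11.44...22....33
After op 4 (insert('a')): buffer="ppabppatqxppaoverppa" (len 20), cursors c1@3 c4@7 c2@13 c3@20, authorship 111.444...222....333
After op 5 (insert('v')): buffer="ppavbppavtqxppavoverppav" (len 24), cursors c1@4 c4@9 c2@16 c3@24, authorship 1111.4444...2222....3333
After op 6 (insert('m')): buffer="ppavmbppavmtqxppavmoverppavm" (len 28), cursors c1@5 c4@11 c2@19 c3@28, authorship 11111.44444...22222....33333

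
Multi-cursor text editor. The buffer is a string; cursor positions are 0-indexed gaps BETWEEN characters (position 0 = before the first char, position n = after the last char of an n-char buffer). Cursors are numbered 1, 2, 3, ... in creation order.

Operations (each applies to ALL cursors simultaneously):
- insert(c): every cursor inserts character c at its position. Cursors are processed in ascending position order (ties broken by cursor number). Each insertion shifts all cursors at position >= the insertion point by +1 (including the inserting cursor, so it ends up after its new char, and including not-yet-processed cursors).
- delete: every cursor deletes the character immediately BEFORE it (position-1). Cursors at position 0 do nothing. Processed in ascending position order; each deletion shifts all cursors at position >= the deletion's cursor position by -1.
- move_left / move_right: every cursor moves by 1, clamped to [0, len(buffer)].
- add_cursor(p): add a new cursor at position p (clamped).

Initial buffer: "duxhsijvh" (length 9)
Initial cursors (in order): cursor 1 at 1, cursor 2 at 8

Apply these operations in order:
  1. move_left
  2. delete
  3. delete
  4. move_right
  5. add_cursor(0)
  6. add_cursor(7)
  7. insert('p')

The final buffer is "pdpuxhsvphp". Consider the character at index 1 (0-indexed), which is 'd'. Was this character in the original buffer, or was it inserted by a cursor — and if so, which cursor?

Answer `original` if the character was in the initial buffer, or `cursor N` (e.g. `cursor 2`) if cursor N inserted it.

Answer: original

Derivation:
After op 1 (move_left): buffer="duxhsijvh" (len 9), cursors c1@0 c2@7, authorship .........
After op 2 (delete): buffer="duxhsivh" (len 8), cursors c1@0 c2@6, authorship ........
After op 3 (delete): buffer="duxhsvh" (len 7), cursors c1@0 c2@5, authorship .......
After op 4 (move_right): buffer="duxhsvh" (len 7), cursors c1@1 c2@6, authorship .......
After op 5 (add_cursor(0)): buffer="duxhsvh" (len 7), cursors c3@0 c1@1 c2@6, authorship .......
After op 6 (add_cursor(7)): buffer="duxhsvh" (len 7), cursors c3@0 c1@1 c2@6 c4@7, authorship .......
After op 7 (insert('p')): buffer="pdpuxhsvphp" (len 11), cursors c3@1 c1@3 c2@9 c4@11, authorship 3.1.....2.4
Authorship (.=original, N=cursor N): 3 . 1 . . . . . 2 . 4
Index 1: author = original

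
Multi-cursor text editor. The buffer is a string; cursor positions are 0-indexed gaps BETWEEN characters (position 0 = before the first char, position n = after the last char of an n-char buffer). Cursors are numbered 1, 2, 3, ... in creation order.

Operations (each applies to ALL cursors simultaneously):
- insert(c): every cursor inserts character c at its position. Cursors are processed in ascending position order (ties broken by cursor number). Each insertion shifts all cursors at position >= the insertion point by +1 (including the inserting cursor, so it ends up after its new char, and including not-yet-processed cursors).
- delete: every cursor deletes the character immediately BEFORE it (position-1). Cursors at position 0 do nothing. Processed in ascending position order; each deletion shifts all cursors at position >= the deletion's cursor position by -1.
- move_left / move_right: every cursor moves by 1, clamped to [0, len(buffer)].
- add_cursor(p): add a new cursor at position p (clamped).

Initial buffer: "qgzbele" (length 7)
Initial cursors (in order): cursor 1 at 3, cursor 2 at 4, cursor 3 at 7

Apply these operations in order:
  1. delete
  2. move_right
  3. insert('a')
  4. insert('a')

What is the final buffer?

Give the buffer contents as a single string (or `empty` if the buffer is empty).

Answer: qgeaaaalaa

Derivation:
After op 1 (delete): buffer="qgel" (len 4), cursors c1@2 c2@2 c3@4, authorship ....
After op 2 (move_right): buffer="qgel" (len 4), cursors c1@3 c2@3 c3@4, authorship ....
After op 3 (insert('a')): buffer="qgeaala" (len 7), cursors c1@5 c2@5 c3@7, authorship ...12.3
After op 4 (insert('a')): buffer="qgeaaaalaa" (len 10), cursors c1@7 c2@7 c3@10, authorship ...1212.33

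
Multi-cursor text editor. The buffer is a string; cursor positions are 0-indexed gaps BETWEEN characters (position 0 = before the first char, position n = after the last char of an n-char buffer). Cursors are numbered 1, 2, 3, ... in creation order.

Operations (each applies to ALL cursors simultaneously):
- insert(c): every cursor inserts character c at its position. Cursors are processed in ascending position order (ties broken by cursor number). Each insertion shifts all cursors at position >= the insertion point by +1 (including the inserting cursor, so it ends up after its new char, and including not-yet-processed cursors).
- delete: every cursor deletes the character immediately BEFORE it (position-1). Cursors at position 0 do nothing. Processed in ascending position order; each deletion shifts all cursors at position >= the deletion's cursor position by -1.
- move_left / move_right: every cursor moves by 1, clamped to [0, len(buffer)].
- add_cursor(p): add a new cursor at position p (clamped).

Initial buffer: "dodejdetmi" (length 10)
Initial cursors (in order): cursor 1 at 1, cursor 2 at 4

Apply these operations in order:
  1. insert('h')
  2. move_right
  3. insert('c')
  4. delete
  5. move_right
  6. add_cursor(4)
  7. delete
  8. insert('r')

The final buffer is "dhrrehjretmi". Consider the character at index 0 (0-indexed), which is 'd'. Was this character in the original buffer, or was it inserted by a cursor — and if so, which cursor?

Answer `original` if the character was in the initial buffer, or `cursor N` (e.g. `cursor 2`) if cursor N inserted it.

Answer: original

Derivation:
After op 1 (insert('h')): buffer="dhodehjdetmi" (len 12), cursors c1@2 c2@6, authorship .1...2......
After op 2 (move_right): buffer="dhodehjdetmi" (len 12), cursors c1@3 c2@7, authorship .1...2......
After op 3 (insert('c')): buffer="dhocdehjcdetmi" (len 14), cursors c1@4 c2@9, authorship .1.1..2.2.....
After op 4 (delete): buffer="dhodehjdetmi" (len 12), cursors c1@3 c2@7, authorship .1...2......
After op 5 (move_right): buffer="dhodehjdetmi" (len 12), cursors c1@4 c2@8, authorship .1...2......
After op 6 (add_cursor(4)): buffer="dhodehjdetmi" (len 12), cursors c1@4 c3@4 c2@8, authorship .1...2......
After op 7 (delete): buffer="dhehjetmi" (len 9), cursors c1@2 c3@2 c2@5, authorship .1.2.....
After op 8 (insert('r')): buffer="dhrrehjretmi" (len 12), cursors c1@4 c3@4 c2@8, authorship .113.2.2....
Authorship (.=original, N=cursor N): . 1 1 3 . 2 . 2 . . . .
Index 0: author = original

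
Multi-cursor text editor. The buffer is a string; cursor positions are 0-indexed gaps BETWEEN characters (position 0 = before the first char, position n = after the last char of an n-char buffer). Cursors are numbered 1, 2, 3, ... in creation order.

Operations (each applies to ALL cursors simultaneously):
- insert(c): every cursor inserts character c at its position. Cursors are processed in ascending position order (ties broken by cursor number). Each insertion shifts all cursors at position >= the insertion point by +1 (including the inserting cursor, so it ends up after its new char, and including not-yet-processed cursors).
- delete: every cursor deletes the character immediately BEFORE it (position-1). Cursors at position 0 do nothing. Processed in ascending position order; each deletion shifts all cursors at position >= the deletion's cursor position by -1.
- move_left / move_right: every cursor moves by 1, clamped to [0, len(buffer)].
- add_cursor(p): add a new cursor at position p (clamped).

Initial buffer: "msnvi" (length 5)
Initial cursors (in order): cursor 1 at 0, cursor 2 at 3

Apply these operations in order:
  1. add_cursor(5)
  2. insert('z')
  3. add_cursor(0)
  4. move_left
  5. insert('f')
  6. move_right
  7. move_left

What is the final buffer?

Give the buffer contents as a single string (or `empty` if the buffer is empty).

After op 1 (add_cursor(5)): buffer="msnvi" (len 5), cursors c1@0 c2@3 c3@5, authorship .....
After op 2 (insert('z')): buffer="zmsnzviz" (len 8), cursors c1@1 c2@5 c3@8, authorship 1...2..3
After op 3 (add_cursor(0)): buffer="zmsnzviz" (len 8), cursors c4@0 c1@1 c2@5 c3@8, authorship 1...2..3
After op 4 (move_left): buffer="zmsnzviz" (len 8), cursors c1@0 c4@0 c2@4 c3@7, authorship 1...2..3
After op 5 (insert('f')): buffer="ffzmsnfzvifz" (len 12), cursors c1@2 c4@2 c2@7 c3@11, authorship 141...22..33
After op 6 (move_right): buffer="ffzmsnfzvifz" (len 12), cursors c1@3 c4@3 c2@8 c3@12, authorship 141...22..33
After op 7 (move_left): buffer="ffzmsnfzvifz" (len 12), cursors c1@2 c4@2 c2@7 c3@11, authorship 141...22..33

Answer: ffzmsnfzvifz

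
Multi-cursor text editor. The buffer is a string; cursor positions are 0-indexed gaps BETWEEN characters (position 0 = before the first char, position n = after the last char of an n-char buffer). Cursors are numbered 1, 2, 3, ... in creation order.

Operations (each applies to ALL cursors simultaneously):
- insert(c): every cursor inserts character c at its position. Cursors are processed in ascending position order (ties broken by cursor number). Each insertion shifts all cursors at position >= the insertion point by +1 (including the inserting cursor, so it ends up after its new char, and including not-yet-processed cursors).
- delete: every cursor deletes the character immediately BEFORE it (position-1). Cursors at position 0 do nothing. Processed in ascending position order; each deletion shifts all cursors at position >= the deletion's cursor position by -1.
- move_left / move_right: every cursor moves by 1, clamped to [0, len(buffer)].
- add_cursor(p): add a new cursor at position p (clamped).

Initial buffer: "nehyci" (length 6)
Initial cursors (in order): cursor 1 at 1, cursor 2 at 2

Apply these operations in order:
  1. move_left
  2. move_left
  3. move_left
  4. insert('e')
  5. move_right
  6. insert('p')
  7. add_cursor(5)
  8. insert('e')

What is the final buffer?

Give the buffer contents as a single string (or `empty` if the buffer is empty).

Answer: eenppeeeehyci

Derivation:
After op 1 (move_left): buffer="nehyci" (len 6), cursors c1@0 c2@1, authorship ......
After op 2 (move_left): buffer="nehyci" (len 6), cursors c1@0 c2@0, authorship ......
After op 3 (move_left): buffer="nehyci" (len 6), cursors c1@0 c2@0, authorship ......
After op 4 (insert('e')): buffer="eenehyci" (len 8), cursors c1@2 c2@2, authorship 12......
After op 5 (move_right): buffer="eenehyci" (len 8), cursors c1@3 c2@3, authorship 12......
After op 6 (insert('p')): buffer="eenppehyci" (len 10), cursors c1@5 c2@5, authorship 12.12.....
After op 7 (add_cursor(5)): buffer="eenppehyci" (len 10), cursors c1@5 c2@5 c3@5, authorship 12.12.....
After op 8 (insert('e')): buffer="eenppeeeehyci" (len 13), cursors c1@8 c2@8 c3@8, authorship 12.12123.....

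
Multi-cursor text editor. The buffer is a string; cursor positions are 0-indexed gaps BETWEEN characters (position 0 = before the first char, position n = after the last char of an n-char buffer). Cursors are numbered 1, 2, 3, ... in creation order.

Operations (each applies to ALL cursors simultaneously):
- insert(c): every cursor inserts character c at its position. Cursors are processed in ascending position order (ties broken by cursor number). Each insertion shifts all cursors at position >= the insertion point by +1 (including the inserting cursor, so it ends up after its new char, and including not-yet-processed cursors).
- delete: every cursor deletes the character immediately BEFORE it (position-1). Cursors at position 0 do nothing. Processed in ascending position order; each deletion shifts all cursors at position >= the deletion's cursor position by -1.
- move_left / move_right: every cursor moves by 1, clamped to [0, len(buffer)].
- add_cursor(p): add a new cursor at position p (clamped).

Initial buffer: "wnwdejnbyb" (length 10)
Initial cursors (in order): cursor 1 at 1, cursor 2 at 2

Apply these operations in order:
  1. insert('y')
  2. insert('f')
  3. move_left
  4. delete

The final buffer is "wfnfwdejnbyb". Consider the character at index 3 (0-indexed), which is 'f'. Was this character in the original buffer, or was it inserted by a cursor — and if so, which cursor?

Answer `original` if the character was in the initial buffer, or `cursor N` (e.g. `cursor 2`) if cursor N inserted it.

Answer: cursor 2

Derivation:
After op 1 (insert('y')): buffer="wynywdejnbyb" (len 12), cursors c1@2 c2@4, authorship .1.2........
After op 2 (insert('f')): buffer="wyfnyfwdejnbyb" (len 14), cursors c1@3 c2@6, authorship .11.22........
After op 3 (move_left): buffer="wyfnyfwdejnbyb" (len 14), cursors c1@2 c2@5, authorship .11.22........
After op 4 (delete): buffer="wfnfwdejnbyb" (len 12), cursors c1@1 c2@3, authorship .1.2........
Authorship (.=original, N=cursor N): . 1 . 2 . . . . . . . .
Index 3: author = 2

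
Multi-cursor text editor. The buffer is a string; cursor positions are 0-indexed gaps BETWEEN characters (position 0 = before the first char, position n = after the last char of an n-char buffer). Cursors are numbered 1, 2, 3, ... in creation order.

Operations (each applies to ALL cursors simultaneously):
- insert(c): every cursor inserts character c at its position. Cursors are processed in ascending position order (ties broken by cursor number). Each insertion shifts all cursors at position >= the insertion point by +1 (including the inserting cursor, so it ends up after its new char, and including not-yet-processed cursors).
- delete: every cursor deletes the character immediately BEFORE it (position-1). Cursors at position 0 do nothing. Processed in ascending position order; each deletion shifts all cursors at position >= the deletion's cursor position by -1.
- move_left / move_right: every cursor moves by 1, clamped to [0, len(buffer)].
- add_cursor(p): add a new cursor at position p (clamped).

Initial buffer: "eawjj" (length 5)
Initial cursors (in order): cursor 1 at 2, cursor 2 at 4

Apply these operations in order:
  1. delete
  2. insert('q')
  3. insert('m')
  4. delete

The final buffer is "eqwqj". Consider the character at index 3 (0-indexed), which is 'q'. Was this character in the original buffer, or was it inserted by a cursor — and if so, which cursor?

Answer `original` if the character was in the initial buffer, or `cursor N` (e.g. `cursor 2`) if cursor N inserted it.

Answer: cursor 2

Derivation:
After op 1 (delete): buffer="ewj" (len 3), cursors c1@1 c2@2, authorship ...
After op 2 (insert('q')): buffer="eqwqj" (len 5), cursors c1@2 c2@4, authorship .1.2.
After op 3 (insert('m')): buffer="eqmwqmj" (len 7), cursors c1@3 c2@6, authorship .11.22.
After op 4 (delete): buffer="eqwqj" (len 5), cursors c1@2 c2@4, authorship .1.2.
Authorship (.=original, N=cursor N): . 1 . 2 .
Index 3: author = 2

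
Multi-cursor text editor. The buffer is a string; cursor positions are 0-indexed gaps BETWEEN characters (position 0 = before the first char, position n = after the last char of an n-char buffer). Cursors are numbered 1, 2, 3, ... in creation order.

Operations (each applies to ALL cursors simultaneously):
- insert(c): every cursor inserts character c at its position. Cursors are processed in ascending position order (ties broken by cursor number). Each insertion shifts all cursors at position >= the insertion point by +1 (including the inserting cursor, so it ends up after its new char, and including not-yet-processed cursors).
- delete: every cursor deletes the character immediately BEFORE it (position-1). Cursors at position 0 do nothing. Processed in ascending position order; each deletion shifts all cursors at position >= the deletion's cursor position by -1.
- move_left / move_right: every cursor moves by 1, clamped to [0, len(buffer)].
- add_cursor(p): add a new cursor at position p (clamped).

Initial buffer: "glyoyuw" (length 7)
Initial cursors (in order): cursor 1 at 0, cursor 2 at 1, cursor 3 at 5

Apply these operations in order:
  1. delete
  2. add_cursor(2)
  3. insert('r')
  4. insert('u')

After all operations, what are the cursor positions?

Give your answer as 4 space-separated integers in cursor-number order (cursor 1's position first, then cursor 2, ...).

Answer: 4 4 11 8

Derivation:
After op 1 (delete): buffer="lyouw" (len 5), cursors c1@0 c2@0 c3@3, authorship .....
After op 2 (add_cursor(2)): buffer="lyouw" (len 5), cursors c1@0 c2@0 c4@2 c3@3, authorship .....
After op 3 (insert('r')): buffer="rrlyroruw" (len 9), cursors c1@2 c2@2 c4@5 c3@7, authorship 12..4.3..
After op 4 (insert('u')): buffer="rruulyruoruuw" (len 13), cursors c1@4 c2@4 c4@8 c3@11, authorship 1212..44.33..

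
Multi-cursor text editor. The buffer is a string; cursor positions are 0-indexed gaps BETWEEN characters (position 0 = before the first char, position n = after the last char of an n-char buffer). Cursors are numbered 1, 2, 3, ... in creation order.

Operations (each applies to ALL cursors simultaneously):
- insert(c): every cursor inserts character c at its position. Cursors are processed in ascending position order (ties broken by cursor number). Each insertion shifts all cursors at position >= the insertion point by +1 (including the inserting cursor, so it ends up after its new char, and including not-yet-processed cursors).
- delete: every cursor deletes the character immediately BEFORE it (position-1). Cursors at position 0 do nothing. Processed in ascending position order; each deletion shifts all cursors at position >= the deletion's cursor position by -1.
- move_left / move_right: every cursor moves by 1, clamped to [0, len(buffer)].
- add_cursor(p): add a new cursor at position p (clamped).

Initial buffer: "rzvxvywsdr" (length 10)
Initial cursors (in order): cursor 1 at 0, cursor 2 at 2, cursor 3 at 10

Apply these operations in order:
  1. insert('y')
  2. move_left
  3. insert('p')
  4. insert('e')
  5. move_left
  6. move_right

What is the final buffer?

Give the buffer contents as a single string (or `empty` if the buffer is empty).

After op 1 (insert('y')): buffer="yrzyvxvywsdry" (len 13), cursors c1@1 c2@4 c3@13, authorship 1..2........3
After op 2 (move_left): buffer="yrzyvxvywsdry" (len 13), cursors c1@0 c2@3 c3@12, authorship 1..2........3
After op 3 (insert('p')): buffer="pyrzpyvxvywsdrpy" (len 16), cursors c1@1 c2@5 c3@15, authorship 11..22........33
After op 4 (insert('e')): buffer="peyrzpeyvxvywsdrpey" (len 19), cursors c1@2 c2@7 c3@18, authorship 111..222........333
After op 5 (move_left): buffer="peyrzpeyvxvywsdrpey" (len 19), cursors c1@1 c2@6 c3@17, authorship 111..222........333
After op 6 (move_right): buffer="peyrzpeyvxvywsdrpey" (len 19), cursors c1@2 c2@7 c3@18, authorship 111..222........333

Answer: peyrzpeyvxvywsdrpey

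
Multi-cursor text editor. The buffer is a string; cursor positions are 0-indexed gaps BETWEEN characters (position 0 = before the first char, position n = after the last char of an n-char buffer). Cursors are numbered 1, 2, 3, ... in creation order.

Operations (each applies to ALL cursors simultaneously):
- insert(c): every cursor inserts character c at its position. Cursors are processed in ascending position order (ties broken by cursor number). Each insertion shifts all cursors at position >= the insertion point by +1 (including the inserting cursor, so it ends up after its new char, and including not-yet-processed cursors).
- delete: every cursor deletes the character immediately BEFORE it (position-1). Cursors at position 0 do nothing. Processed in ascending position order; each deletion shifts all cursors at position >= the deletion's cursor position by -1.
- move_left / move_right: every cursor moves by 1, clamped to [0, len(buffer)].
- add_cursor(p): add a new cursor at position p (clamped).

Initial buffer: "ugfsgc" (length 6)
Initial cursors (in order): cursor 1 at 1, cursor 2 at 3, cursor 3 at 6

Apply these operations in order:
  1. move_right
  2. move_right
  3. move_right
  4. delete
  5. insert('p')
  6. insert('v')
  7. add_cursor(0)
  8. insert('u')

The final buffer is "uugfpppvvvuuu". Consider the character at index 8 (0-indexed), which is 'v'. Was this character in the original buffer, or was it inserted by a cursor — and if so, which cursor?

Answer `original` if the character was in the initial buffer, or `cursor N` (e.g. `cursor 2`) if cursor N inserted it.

After op 1 (move_right): buffer="ugfsgc" (len 6), cursors c1@2 c2@4 c3@6, authorship ......
After op 2 (move_right): buffer="ugfsgc" (len 6), cursors c1@3 c2@5 c3@6, authorship ......
After op 3 (move_right): buffer="ugfsgc" (len 6), cursors c1@4 c2@6 c3@6, authorship ......
After op 4 (delete): buffer="ugf" (len 3), cursors c1@3 c2@3 c3@3, authorship ...
After op 5 (insert('p')): buffer="ugfppp" (len 6), cursors c1@6 c2@6 c3@6, authorship ...123
After op 6 (insert('v')): buffer="ugfpppvvv" (len 9), cursors c1@9 c2@9 c3@9, authorship ...123123
After op 7 (add_cursor(0)): buffer="ugfpppvvv" (len 9), cursors c4@0 c1@9 c2@9 c3@9, authorship ...123123
After op 8 (insert('u')): buffer="uugfpppvvvuuu" (len 13), cursors c4@1 c1@13 c2@13 c3@13, authorship 4...123123123
Authorship (.=original, N=cursor N): 4 . . . 1 2 3 1 2 3 1 2 3
Index 8: author = 2

Answer: cursor 2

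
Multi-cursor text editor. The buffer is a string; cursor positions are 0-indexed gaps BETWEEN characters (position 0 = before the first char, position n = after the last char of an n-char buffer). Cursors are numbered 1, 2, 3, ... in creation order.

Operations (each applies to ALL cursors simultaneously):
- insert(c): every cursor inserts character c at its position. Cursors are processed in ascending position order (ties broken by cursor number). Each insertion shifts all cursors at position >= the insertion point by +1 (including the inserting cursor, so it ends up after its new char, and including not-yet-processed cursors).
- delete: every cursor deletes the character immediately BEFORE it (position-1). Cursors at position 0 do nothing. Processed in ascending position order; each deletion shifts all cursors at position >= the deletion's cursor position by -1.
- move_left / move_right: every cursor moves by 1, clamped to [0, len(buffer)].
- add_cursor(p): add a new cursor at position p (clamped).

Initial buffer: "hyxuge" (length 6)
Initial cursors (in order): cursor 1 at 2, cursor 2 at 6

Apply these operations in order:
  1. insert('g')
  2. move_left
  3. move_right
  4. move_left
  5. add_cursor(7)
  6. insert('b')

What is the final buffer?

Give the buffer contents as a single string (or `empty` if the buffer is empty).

After op 1 (insert('g')): buffer="hygxugeg" (len 8), cursors c1@3 c2@8, authorship ..1....2
After op 2 (move_left): buffer="hygxugeg" (len 8), cursors c1@2 c2@7, authorship ..1....2
After op 3 (move_right): buffer="hygxugeg" (len 8), cursors c1@3 c2@8, authorship ..1....2
After op 4 (move_left): buffer="hygxugeg" (len 8), cursors c1@2 c2@7, authorship ..1....2
After op 5 (add_cursor(7)): buffer="hygxugeg" (len 8), cursors c1@2 c2@7 c3@7, authorship ..1....2
After op 6 (insert('b')): buffer="hybgxugebbg" (len 11), cursors c1@3 c2@10 c3@10, authorship ..11....232

Answer: hybgxugebbg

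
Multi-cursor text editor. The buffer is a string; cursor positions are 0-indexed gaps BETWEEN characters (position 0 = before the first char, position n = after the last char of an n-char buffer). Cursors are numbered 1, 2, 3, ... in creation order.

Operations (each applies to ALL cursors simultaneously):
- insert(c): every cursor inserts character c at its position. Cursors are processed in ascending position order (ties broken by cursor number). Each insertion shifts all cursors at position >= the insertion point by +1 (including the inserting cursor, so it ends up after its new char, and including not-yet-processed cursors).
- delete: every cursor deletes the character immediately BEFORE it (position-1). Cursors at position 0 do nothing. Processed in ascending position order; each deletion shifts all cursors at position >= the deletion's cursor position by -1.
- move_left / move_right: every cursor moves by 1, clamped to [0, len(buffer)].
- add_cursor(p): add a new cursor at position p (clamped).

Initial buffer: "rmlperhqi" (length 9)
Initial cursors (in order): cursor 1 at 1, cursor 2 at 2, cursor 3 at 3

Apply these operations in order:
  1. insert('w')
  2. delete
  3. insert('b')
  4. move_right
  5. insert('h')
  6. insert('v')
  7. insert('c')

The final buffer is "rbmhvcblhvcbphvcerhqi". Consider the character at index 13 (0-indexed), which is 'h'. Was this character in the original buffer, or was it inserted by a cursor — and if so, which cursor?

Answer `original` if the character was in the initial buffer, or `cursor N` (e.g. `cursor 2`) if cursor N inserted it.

After op 1 (insert('w')): buffer="rwmwlwperhqi" (len 12), cursors c1@2 c2@4 c3@6, authorship .1.2.3......
After op 2 (delete): buffer="rmlperhqi" (len 9), cursors c1@1 c2@2 c3@3, authorship .........
After op 3 (insert('b')): buffer="rbmblbperhqi" (len 12), cursors c1@2 c2@4 c3@6, authorship .1.2.3......
After op 4 (move_right): buffer="rbmblbperhqi" (len 12), cursors c1@3 c2@5 c3@7, authorship .1.2.3......
After op 5 (insert('h')): buffer="rbmhblhbpherhqi" (len 15), cursors c1@4 c2@7 c3@10, authorship .1.12.23.3.....
After op 6 (insert('v')): buffer="rbmhvblhvbphverhqi" (len 18), cursors c1@5 c2@9 c3@13, authorship .1.112.223.33.....
After op 7 (insert('c')): buffer="rbmhvcblhvcbphvcerhqi" (len 21), cursors c1@6 c2@11 c3@16, authorship .1.1112.2223.333.....
Authorship (.=original, N=cursor N): . 1 . 1 1 1 2 . 2 2 2 3 . 3 3 3 . . . . .
Index 13: author = 3

Answer: cursor 3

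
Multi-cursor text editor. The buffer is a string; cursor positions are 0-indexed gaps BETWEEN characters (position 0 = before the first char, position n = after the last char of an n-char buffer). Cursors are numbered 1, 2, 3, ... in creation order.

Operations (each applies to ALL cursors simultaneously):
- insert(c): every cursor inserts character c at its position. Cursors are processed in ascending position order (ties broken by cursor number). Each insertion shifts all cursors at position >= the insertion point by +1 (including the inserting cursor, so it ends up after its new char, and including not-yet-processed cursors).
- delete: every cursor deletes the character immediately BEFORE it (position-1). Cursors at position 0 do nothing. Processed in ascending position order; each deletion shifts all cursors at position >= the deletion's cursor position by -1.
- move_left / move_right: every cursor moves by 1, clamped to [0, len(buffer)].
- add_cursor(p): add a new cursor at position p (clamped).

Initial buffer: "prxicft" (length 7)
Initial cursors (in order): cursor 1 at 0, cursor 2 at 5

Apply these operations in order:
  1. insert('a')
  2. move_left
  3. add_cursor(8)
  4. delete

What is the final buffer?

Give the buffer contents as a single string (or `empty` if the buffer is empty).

Answer: aprxiat

Derivation:
After op 1 (insert('a')): buffer="aprxicaft" (len 9), cursors c1@1 c2@7, authorship 1.....2..
After op 2 (move_left): buffer="aprxicaft" (len 9), cursors c1@0 c2@6, authorship 1.....2..
After op 3 (add_cursor(8)): buffer="aprxicaft" (len 9), cursors c1@0 c2@6 c3@8, authorship 1.....2..
After op 4 (delete): buffer="aprxiat" (len 7), cursors c1@0 c2@5 c3@6, authorship 1....2.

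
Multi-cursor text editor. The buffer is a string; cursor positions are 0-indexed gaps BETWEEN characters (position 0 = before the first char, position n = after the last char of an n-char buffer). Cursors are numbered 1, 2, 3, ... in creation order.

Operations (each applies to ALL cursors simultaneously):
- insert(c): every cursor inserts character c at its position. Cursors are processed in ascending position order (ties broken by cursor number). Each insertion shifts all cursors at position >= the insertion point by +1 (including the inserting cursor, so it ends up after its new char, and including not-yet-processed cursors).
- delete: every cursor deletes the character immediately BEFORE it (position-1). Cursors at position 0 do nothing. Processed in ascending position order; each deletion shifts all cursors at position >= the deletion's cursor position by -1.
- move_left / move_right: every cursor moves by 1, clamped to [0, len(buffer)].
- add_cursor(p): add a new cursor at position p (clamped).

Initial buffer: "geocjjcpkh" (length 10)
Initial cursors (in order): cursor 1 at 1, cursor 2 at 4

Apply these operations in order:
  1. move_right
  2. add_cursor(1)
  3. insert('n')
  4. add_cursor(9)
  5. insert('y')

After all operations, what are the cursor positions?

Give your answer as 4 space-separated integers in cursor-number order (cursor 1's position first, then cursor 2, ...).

After op 1 (move_right): buffer="geocjjcpkh" (len 10), cursors c1@2 c2@5, authorship ..........
After op 2 (add_cursor(1)): buffer="geocjjcpkh" (len 10), cursors c3@1 c1@2 c2@5, authorship ..........
After op 3 (insert('n')): buffer="gnenocjnjcpkh" (len 13), cursors c3@2 c1@4 c2@8, authorship .3.1...2.....
After op 4 (add_cursor(9)): buffer="gnenocjnjcpkh" (len 13), cursors c3@2 c1@4 c2@8 c4@9, authorship .3.1...2.....
After op 5 (insert('y')): buffer="gnyenyocjnyjycpkh" (len 17), cursors c3@3 c1@6 c2@11 c4@13, authorship .33.11...22.4....

Answer: 6 11 3 13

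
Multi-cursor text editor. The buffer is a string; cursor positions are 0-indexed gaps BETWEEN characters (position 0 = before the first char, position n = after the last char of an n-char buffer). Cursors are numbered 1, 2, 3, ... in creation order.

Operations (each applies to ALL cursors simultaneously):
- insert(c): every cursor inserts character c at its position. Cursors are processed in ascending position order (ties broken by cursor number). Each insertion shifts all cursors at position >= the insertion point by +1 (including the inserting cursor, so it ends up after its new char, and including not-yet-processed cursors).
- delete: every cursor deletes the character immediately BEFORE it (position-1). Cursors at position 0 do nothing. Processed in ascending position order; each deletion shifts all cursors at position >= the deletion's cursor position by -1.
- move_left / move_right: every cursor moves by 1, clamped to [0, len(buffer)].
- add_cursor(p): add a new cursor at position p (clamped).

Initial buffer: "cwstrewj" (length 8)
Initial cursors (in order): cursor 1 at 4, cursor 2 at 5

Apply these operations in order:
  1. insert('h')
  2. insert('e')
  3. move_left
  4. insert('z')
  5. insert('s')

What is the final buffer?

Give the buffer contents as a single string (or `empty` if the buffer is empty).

After op 1 (insert('h')): buffer="cwsthrhewj" (len 10), cursors c1@5 c2@7, authorship ....1.2...
After op 2 (insert('e')): buffer="cwstherheewj" (len 12), cursors c1@6 c2@9, authorship ....11.22...
After op 3 (move_left): buffer="cwstherheewj" (len 12), cursors c1@5 c2@8, authorship ....11.22...
After op 4 (insert('z')): buffer="cwsthzerhzeewj" (len 14), cursors c1@6 c2@10, authorship ....111.222...
After op 5 (insert('s')): buffer="cwsthzserhzseewj" (len 16), cursors c1@7 c2@12, authorship ....1111.2222...

Answer: cwsthzserhzseewj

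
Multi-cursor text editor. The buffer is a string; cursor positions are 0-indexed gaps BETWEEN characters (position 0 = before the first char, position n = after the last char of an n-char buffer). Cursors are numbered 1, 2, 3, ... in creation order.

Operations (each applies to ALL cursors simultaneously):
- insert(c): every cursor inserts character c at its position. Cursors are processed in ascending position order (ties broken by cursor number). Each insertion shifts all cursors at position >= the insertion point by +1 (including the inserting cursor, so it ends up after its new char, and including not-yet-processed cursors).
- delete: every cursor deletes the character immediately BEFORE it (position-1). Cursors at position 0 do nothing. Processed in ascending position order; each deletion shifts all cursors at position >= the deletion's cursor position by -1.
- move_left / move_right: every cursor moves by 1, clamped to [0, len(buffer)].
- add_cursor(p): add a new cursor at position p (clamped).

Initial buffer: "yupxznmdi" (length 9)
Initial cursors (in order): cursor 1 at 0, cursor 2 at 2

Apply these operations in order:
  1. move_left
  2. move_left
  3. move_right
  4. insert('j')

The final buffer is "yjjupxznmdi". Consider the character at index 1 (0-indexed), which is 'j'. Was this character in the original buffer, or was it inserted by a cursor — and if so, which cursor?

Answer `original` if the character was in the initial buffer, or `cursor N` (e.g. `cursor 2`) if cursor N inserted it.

After op 1 (move_left): buffer="yupxznmdi" (len 9), cursors c1@0 c2@1, authorship .........
After op 2 (move_left): buffer="yupxznmdi" (len 9), cursors c1@0 c2@0, authorship .........
After op 3 (move_right): buffer="yupxznmdi" (len 9), cursors c1@1 c2@1, authorship .........
After op 4 (insert('j')): buffer="yjjupxznmdi" (len 11), cursors c1@3 c2@3, authorship .12........
Authorship (.=original, N=cursor N): . 1 2 . . . . . . . .
Index 1: author = 1

Answer: cursor 1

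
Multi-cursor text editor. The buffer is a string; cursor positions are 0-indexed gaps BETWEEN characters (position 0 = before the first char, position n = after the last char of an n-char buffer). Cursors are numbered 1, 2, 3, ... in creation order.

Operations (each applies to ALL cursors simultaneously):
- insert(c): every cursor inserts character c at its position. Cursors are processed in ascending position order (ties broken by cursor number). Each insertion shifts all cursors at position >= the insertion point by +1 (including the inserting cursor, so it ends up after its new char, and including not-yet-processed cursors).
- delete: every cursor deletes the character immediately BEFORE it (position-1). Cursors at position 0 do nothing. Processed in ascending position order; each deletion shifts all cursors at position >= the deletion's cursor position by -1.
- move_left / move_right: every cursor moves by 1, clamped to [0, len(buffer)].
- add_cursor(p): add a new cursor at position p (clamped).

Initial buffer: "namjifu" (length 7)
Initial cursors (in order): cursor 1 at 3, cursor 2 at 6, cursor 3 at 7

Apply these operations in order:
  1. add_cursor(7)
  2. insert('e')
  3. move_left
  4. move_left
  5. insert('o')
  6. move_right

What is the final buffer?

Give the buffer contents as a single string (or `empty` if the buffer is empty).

Answer: naomejiofeuooee

Derivation:
After op 1 (add_cursor(7)): buffer="namjifu" (len 7), cursors c1@3 c2@6 c3@7 c4@7, authorship .......
After op 2 (insert('e')): buffer="namejifeuee" (len 11), cursors c1@4 c2@8 c3@11 c4@11, authorship ...1...2.34
After op 3 (move_left): buffer="namejifeuee" (len 11), cursors c1@3 c2@7 c3@10 c4@10, authorship ...1...2.34
After op 4 (move_left): buffer="namejifeuee" (len 11), cursors c1@2 c2@6 c3@9 c4@9, authorship ...1...2.34
After op 5 (insert('o')): buffer="naomejiofeuooee" (len 15), cursors c1@3 c2@8 c3@13 c4@13, authorship ..1.1..2.2.3434
After op 6 (move_right): buffer="naomejiofeuooee" (len 15), cursors c1@4 c2@9 c3@14 c4@14, authorship ..1.1..2.2.3434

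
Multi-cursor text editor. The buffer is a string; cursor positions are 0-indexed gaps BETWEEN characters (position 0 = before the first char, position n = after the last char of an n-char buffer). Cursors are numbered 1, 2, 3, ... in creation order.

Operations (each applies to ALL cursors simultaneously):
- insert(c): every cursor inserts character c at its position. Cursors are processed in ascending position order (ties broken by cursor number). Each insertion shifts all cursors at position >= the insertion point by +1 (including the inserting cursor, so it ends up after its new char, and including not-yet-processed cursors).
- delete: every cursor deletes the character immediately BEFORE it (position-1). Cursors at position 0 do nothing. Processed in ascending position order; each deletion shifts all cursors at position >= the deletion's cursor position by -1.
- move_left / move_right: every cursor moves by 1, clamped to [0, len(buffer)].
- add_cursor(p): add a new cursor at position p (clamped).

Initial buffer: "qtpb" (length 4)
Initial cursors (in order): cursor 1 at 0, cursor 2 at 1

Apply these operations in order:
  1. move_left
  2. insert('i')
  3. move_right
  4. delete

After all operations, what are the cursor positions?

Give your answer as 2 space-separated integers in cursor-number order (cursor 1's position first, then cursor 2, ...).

After op 1 (move_left): buffer="qtpb" (len 4), cursors c1@0 c2@0, authorship ....
After op 2 (insert('i')): buffer="iiqtpb" (len 6), cursors c1@2 c2@2, authorship 12....
After op 3 (move_right): buffer="iiqtpb" (len 6), cursors c1@3 c2@3, authorship 12....
After op 4 (delete): buffer="itpb" (len 4), cursors c1@1 c2@1, authorship 1...

Answer: 1 1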